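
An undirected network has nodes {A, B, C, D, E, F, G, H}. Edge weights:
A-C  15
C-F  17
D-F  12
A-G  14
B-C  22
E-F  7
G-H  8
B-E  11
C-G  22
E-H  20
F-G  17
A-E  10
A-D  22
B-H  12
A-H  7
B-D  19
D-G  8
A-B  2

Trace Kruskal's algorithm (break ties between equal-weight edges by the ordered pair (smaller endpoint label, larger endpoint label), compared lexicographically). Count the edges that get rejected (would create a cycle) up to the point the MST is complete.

Kruskal: consider edges lightest-first.
A-B (2): add — endpoints in different components.
A-H (7): add — endpoints in different components.
E-F (7): add — endpoints in different components.
D-G (8): add — endpoints in different components.
G-H (8): add — endpoints in different components.
A-E (10): add — endpoints in different components.
B-E (11): skip — B and E already connected.
B-H (12): skip — B and H already connected.
D-F (12): skip — D and F already connected.
A-G (14): skip — A and G already connected.
A-C (15): add — endpoints in different components.
Edges rejected before the tree was complete: 4.

4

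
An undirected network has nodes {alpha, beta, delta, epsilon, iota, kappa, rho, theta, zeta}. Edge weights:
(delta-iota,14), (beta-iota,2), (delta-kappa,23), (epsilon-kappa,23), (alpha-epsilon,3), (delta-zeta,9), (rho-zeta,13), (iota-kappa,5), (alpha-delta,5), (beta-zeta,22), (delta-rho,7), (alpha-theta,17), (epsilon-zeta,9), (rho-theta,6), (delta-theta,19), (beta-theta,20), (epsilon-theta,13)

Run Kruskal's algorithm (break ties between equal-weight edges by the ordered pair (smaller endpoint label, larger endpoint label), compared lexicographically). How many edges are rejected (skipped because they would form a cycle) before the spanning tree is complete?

3

Sort edges by weight, then run Kruskal:
beta-iota (2): add — endpoints in different components.
alpha-epsilon (3): add — endpoints in different components.
alpha-delta (5): add — endpoints in different components.
iota-kappa (5): add — endpoints in different components.
rho-theta (6): add — endpoints in different components.
delta-rho (7): add — endpoints in different components.
delta-zeta (9): add — endpoints in different components.
epsilon-zeta (9): skip — zeta and epsilon already connected.
epsilon-theta (13): skip — epsilon and theta already connected.
rho-zeta (13): skip — rho and zeta already connected.
delta-iota (14): add — endpoints in different components.
Edges rejected before the tree was complete: 3.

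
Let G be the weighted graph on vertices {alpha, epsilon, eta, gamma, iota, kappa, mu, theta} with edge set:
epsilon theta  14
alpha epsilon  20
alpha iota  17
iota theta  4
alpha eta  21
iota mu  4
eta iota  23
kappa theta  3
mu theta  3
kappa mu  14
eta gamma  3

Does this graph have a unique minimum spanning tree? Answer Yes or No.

Sort edges by weight, then run Kruskal:
eta gamma (3): add — endpoints in different components.
kappa theta (3): add — endpoints in different components.
mu theta (3): add — endpoints in different components.
iota mu (4): add — endpoints in different components.
iota theta (4): skip — iota and theta already connected.
epsilon theta (14): add — endpoints in different components.
kappa mu (14): skip — kappa and mu already connected.
alpha iota (17): add — endpoints in different components.
alpha epsilon (20): skip — alpha and epsilon already connected.
alpha eta (21): add — endpoints in different components.
Non-tree edge iota theta has weight 4, equal to the heaviest edge on its tree cycle — swapping gives another MST of the same weight. Not unique.

No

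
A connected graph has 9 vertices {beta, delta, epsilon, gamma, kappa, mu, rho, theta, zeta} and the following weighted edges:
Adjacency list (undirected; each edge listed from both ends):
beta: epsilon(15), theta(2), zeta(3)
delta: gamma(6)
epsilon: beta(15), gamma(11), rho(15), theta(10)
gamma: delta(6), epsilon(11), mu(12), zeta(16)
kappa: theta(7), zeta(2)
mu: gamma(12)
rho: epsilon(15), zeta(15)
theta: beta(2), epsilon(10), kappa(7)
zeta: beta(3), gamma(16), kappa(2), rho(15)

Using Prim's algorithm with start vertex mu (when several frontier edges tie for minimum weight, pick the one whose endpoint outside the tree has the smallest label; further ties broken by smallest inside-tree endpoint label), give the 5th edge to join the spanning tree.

Grow the tree from mu using Prim:
Step 1: frontier [gamma—mu 12] → take gamma—mu (12); add gamma.
Step 2: frontier [delta—gamma 6, epsilon—gamma 11, gamma—zeta 16] → take delta—gamma (6); add delta.
Step 3: frontier [epsilon—gamma 11, gamma—zeta 16] → take epsilon—gamma (11); add epsilon.
Step 4: frontier [epsilon—theta 10, beta—epsilon 15, epsilon—rho 15, gamma—zeta 16] → take epsilon—theta (10); add theta.
Step 5: frontier [beta—epsilon 15, epsilon—rho 15, gamma—zeta 16, beta—theta 2, kappa—theta 7] → take beta—theta (2); add beta.
Step 6: frontier [beta—zeta 3, epsilon—rho 15, gamma—zeta 16, kappa—theta 7] → take beta—zeta (3); add zeta.
Step 7: frontier [epsilon—rho 15, kappa—theta 7, kappa—zeta 2, rho—zeta 15] → take kappa—zeta (2); add kappa.
Step 8: frontier [epsilon—rho 15, rho—zeta 15] → take epsilon—rho (15); add rho.
The 5th edge added is beta—theta.

beta-theta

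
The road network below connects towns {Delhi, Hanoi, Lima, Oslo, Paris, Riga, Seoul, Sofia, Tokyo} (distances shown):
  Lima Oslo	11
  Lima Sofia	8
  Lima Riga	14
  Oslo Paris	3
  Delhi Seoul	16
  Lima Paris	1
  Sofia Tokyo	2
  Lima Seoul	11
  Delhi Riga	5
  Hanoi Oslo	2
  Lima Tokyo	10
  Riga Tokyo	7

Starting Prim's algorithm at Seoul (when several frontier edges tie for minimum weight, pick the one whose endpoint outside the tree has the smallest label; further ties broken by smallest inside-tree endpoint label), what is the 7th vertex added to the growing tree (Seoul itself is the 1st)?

Tokyo

Grow the tree from Seoul using Prim:
Step 1: cheapest edge leaving the tree is Lima Seoul (11); add Lima.
Step 2: cheapest edge leaving the tree is Lima Paris (1); add Paris.
Step 3: cheapest edge leaving the tree is Oslo Paris (3); add Oslo.
Step 4: cheapest edge leaving the tree is Hanoi Oslo (2); add Hanoi.
Step 5: cheapest edge leaving the tree is Lima Sofia (8); add Sofia.
Step 6: cheapest edge leaving the tree is Sofia Tokyo (2); add Tokyo.
Step 7: cheapest edge leaving the tree is Riga Tokyo (7); add Riga.
Step 8: cheapest edge leaving the tree is Delhi Riga (5); add Delhi.
Vertex order: Seoul, Lima, Paris, Oslo, Hanoi, Sofia, Tokyo, Riga, Delhi. The 7th vertex is Tokyo.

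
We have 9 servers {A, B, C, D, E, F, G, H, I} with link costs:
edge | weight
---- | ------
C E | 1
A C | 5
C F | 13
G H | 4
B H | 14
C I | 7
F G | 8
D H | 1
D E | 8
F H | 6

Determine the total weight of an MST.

46

Kruskal's algorithm — process edges by increasing weight (ties by edge label):
C E (1): add — endpoints in different components.
D H (1): add — endpoints in different components.
G H (4): add — endpoints in different components.
A C (5): add — endpoints in different components.
F H (6): add — endpoints in different components.
C I (7): add — endpoints in different components.
D E (8): add — endpoints in different components.
F G (8): skip — F and G already connected.
C F (13): skip — C and F already connected.
B H (14): add — endpoints in different components.
MST edges: C E, D H, G H, A C, F H, C I, D E, B H; total weight 1+1+4+5+6+7+8+14 = 46.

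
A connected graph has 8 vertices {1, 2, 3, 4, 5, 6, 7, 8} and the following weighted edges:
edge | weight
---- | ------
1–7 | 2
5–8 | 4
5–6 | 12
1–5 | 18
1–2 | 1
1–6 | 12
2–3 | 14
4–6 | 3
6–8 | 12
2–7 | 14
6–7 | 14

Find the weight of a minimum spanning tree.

Kruskal's algorithm — process edges by increasing weight (ties by edge label):
1–2 (1): add — endpoints in different components.
1–7 (2): add — endpoints in different components.
4–6 (3): add — endpoints in different components.
5–8 (4): add — endpoints in different components.
1–6 (12): add — endpoints in different components.
5–6 (12): add — endpoints in different components.
6–8 (12): skip — 6 and 8 already connected.
2–3 (14): add — endpoints in different components.
MST edges: 1–2, 1–7, 4–6, 5–8, 1–6, 5–6, 2–3; total weight 1+2+3+4+12+12+14 = 48.

48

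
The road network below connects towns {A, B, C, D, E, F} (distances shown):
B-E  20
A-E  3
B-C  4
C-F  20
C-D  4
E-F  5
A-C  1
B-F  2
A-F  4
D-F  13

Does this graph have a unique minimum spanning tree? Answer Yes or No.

Sort edges by weight, then run Kruskal:
A-C (1): add. Components now {A,C} {B} {D} {E} {F}
B-F (2): add. Components now {A,C} {B,F} {D} {E}
A-E (3): add. Components now {A,C,E} {B,F} {D}
A-F (4): add. Components now {A,B,C,E,F} {D}
B-C (4): skip — B and C already connected.
C-D (4): add. Components now {A,B,C,D,E,F}
Non-tree edge B-C has weight 4, equal to the heaviest edge on its tree cycle — swapping gives another MST of the same weight. Not unique.

No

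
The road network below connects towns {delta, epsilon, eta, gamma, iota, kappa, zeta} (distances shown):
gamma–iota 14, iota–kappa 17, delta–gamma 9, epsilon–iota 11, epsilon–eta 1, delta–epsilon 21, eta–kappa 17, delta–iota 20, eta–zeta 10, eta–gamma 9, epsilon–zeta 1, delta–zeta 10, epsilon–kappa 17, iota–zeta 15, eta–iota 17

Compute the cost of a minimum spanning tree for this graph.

48

Prim, starting at iota.
Step 1: cheapest edge leaving the tree is epsilon–iota (11); add epsilon.
Step 2: cheapest edge leaving the tree is epsilon–eta (1); add eta.
Step 3: cheapest edge leaving the tree is epsilon–zeta (1); add zeta.
Step 4: cheapest edge leaving the tree is eta–gamma (9); add gamma.
Step 5: cheapest edge leaving the tree is delta–gamma (9); add delta.
Step 6: cheapest edge leaving the tree is epsilon–kappa (17); add kappa.
MST edges: epsilon–iota, epsilon–eta, epsilon–zeta, eta–gamma, delta–gamma, epsilon–kappa; total weight 11+1+1+9+9+17 = 48.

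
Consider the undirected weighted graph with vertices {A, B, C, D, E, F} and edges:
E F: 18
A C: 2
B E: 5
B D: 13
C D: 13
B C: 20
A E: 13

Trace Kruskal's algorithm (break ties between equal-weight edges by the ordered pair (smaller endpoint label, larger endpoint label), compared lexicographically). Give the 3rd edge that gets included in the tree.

Kruskal: consider edges lightest-first.
A C (2): add — endpoints in different components.
B E (5): add — endpoints in different components.
A E (13): add — endpoints in different components.
B D (13): add — endpoints in different components.
C D (13): skip — C and D already connected.
E F (18): add — endpoints in different components.
The 3rd edge added is A E.

A-E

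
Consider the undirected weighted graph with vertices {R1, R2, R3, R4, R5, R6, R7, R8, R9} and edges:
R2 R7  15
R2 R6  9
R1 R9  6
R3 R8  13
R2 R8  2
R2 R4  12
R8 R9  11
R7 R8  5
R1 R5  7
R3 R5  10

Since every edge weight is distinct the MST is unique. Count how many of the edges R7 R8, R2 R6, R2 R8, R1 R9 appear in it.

4

Sort edges by weight, then run Kruskal:
R2 R8 (2): add — endpoints in different components.
R7 R8 (5): add — endpoints in different components.
R1 R9 (6): add — endpoints in different components.
R1 R5 (7): add — endpoints in different components.
R2 R6 (9): add — endpoints in different components.
R3 R5 (10): add — endpoints in different components.
R8 R9 (11): add — endpoints in different components.
R2 R4 (12): add — endpoints in different components.
MST edge set: {R2 R8, R7 R8, R1 R9, R1 R5, R2 R6, R3 R5, R8 R9, R2 R4}.
Of the listed edges, {R7 R8, R2 R6, R2 R8, R1 R9} are in the MST → 4.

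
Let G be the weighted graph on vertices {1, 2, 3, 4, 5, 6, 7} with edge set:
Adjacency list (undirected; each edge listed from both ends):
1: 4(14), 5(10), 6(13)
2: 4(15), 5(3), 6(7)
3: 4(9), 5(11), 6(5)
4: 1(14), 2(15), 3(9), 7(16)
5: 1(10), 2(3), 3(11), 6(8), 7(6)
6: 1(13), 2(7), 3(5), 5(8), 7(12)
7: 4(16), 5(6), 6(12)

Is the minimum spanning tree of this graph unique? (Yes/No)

Yes

Kruskal's algorithm — process edges by increasing weight (ties by edge label):
2–5 (3): add — endpoints in different components.
3–6 (5): add — endpoints in different components.
5–7 (6): add — endpoints in different components.
2–6 (7): add — endpoints in different components.
5–6 (8): skip — 5 and 6 already connected.
3–4 (9): add — endpoints in different components.
1–5 (10): add — endpoints in different components.
Every non-tree edge has weight strictly greater than the heaviest edge on the tree path between its endpoints, so the MST is unique.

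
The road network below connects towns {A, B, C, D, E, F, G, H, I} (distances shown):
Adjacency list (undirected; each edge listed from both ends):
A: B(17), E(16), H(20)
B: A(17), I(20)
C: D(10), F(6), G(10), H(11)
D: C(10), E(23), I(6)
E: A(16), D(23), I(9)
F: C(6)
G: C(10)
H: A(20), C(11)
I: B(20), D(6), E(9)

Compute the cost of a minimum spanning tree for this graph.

Prim's algorithm from A:
Step 1: cheapest edge leaving the tree is A E (16); add E.
Step 2: cheapest edge leaving the tree is E I (9); add I.
Step 3: cheapest edge leaving the tree is D I (6); add D.
Step 4: cheapest edge leaving the tree is C D (10); add C.
Step 5: cheapest edge leaving the tree is C F (6); add F.
Step 6: cheapest edge leaving the tree is C G (10); add G.
Step 7: cheapest edge leaving the tree is C H (11); add H.
Step 8: cheapest edge leaving the tree is A B (17); add B.
MST edges: A E, E I, D I, C D, C F, C G, C H, A B; total weight 16+9+6+10+6+10+11+17 = 85.

85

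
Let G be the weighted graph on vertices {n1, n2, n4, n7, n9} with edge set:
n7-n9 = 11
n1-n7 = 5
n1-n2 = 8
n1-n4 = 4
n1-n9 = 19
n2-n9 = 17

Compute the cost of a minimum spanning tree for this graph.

Grow the tree from n1 using Prim:
Step 1: cheapest edge leaving the tree is n1-n4 (4); add n4.
Step 2: cheapest edge leaving the tree is n1-n7 (5); add n7.
Step 3: cheapest edge leaving the tree is n1-n2 (8); add n2.
Step 4: cheapest edge leaving the tree is n7-n9 (11); add n9.
MST edges: n1-n4, n1-n7, n1-n2, n7-n9; total weight 4+5+8+11 = 28.

28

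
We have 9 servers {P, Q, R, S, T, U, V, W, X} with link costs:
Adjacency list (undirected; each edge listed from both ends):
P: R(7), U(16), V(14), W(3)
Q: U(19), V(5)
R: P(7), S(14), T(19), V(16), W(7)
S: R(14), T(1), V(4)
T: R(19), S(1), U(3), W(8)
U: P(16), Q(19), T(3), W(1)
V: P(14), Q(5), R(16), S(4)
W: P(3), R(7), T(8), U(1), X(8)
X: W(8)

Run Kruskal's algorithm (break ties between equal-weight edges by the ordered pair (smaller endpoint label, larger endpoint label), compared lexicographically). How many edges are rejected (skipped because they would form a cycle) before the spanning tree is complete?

Sort edges by weight, then run Kruskal:
S—T (1): add — endpoints in different components.
U—W (1): add — endpoints in different components.
P—W (3): add — endpoints in different components.
T—U (3): add — endpoints in different components.
S—V (4): add — endpoints in different components.
Q—V (5): add — endpoints in different components.
P—R (7): add — endpoints in different components.
R—W (7): skip — W and R already connected.
T—W (8): skip — W and T already connected.
W—X (8): add — endpoints in different components.
Edges rejected before the tree was complete: 2.

2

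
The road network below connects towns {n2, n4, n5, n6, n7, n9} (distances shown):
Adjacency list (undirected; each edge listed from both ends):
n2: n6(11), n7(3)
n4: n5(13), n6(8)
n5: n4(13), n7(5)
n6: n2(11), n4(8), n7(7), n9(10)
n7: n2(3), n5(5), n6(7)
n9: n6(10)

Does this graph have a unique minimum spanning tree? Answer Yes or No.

Kruskal's algorithm — process edges by increasing weight (ties by edge label):
n2–n7 (3): add — endpoints in different components.
n5–n7 (5): add — endpoints in different components.
n6–n7 (7): add — endpoints in different components.
n4–n6 (8): add — endpoints in different components.
n6–n9 (10): add — endpoints in different components.
Every non-tree edge has weight strictly greater than the heaviest edge on the tree path between its endpoints, so the MST is unique.

Yes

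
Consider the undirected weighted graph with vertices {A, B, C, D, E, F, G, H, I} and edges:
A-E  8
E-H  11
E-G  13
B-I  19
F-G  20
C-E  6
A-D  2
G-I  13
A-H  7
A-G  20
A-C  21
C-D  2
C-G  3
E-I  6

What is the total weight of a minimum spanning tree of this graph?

65

Prim's algorithm from F:
Step 1: frontier [F-G 20] → take F-G (20); add G.
Step 2: frontier [C-G 3, E-G 13, G-I 13, A-G 20] → take C-G (3); add C.
Step 3: frontier [C-D 2, C-E 6, A-C 21, E-G 13, G-I 13, A-G 20] → take C-D (2); add D.
Step 4: frontier [C-E 6, A-C 21, A-D 2, E-G 13, G-I 13, A-G 20] → take A-D (2); add A.
Step 5: frontier [A-H 7, A-E 8, C-E 6, E-G 13, G-I 13] → take C-E (6); add E.
Step 6: frontier [A-H 7, E-I 6, E-H 11, G-I 13] → take E-I (6); add I.
Step 7: frontier [A-H 7, E-H 11, B-I 19] → take A-H (7); add H.
Step 8: frontier [B-I 19] → take B-I (19); add B.
MST edges: F-G, C-G, C-D, A-D, C-E, E-I, A-H, B-I; total weight 20+3+2+2+6+6+7+19 = 65.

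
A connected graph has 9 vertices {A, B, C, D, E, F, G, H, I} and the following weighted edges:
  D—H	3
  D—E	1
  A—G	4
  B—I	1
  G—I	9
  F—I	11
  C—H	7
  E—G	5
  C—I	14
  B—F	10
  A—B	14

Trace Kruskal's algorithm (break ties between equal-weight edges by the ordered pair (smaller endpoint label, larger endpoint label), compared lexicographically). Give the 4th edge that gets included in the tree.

Kruskal's algorithm — process edges by increasing weight (ties by edge label):
B—I (1): add — endpoints in different components.
D—E (1): add — endpoints in different components.
D—H (3): add — endpoints in different components.
A—G (4): add — endpoints in different components.
E—G (5): add — endpoints in different components.
C—H (7): add — endpoints in different components.
G—I (9): add — endpoints in different components.
B—F (10): add — endpoints in different components.
The 4th edge added is A—G.

A-G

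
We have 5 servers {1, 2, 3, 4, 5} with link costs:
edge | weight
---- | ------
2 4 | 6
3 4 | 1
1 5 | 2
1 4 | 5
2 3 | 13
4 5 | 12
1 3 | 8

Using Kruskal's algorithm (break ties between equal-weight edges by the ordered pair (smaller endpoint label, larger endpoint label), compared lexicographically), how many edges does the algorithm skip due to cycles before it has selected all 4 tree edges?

0

Sort edges by weight, then run Kruskal:
3 4 (1): add. Components now {1} {2} {3,4} {5}
1 5 (2): add. Components now {1,5} {2} {3,4}
1 4 (5): add. Components now {1,3,4,5} {2}
2 4 (6): add. Components now {1,2,3,4,5}
Edges rejected before the tree was complete: 0.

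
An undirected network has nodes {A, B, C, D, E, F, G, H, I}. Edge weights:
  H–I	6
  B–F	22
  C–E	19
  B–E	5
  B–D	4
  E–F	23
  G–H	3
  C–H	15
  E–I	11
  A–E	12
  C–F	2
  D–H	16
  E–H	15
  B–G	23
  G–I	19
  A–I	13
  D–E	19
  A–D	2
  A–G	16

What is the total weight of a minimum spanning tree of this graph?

Prim's algorithm from B:
Step 1: cheapest edge leaving the tree is B–D (4); add D.
Step 2: cheapest edge leaving the tree is A–D (2); add A.
Step 3: cheapest edge leaving the tree is B–E (5); add E.
Step 4: cheapest edge leaving the tree is E–I (11); add I.
Step 5: cheapest edge leaving the tree is H–I (6); add H.
Step 6: cheapest edge leaving the tree is G–H (3); add G.
Step 7: cheapest edge leaving the tree is C–H (15); add C.
Step 8: cheapest edge leaving the tree is C–F (2); add F.
MST edges: B–D, A–D, B–E, E–I, H–I, G–H, C–H, C–F; total weight 4+2+5+11+6+3+15+2 = 48.

48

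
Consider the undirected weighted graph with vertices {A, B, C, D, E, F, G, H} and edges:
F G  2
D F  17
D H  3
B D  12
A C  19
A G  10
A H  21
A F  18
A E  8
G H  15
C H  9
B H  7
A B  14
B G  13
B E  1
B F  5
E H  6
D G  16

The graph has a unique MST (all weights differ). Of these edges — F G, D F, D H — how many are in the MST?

2

Kruskal: consider edges lightest-first.
B E (1): add — endpoints in different components.
F G (2): add — endpoints in different components.
D H (3): add — endpoints in different components.
B F (5): add — endpoints in different components.
E H (6): add — endpoints in different components.
B H (7): skip — B and H already connected.
A E (8): add — endpoints in different components.
C H (9): add — endpoints in different components.
MST edge set: {B E, F G, D H, B F, E H, A E, C H}.
Of the listed edges, {F G, D H} are in the MST → 2.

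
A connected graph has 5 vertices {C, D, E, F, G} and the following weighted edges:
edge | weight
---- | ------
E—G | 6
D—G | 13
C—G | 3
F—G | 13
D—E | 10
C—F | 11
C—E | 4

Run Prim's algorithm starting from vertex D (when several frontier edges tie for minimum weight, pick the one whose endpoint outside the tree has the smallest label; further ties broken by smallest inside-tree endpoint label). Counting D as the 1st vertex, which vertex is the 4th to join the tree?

Prim's algorithm from D:
Step 1: cheapest edge leaving the tree is D—E (10); add E.
Step 2: cheapest edge leaving the tree is C—E (4); add C.
Step 3: cheapest edge leaving the tree is C—G (3); add G.
Step 4: cheapest edge leaving the tree is C—F (11); add F.
Vertex order: D, E, C, G, F. The 4th vertex is G.

G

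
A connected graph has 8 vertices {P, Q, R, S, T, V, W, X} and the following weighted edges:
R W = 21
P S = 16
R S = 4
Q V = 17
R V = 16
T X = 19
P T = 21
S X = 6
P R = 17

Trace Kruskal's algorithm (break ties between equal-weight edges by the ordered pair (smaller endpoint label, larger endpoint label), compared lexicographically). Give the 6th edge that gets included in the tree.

T-X

Kruskal's algorithm — process edges by increasing weight (ties by edge label):
R S (4): add — endpoints in different components.
S X (6): add — endpoints in different components.
P S (16): add — endpoints in different components.
R V (16): add — endpoints in different components.
P R (17): skip — R and P already connected.
Q V (17): add — endpoints in different components.
T X (19): add — endpoints in different components.
P T (21): skip — P and T already connected.
R W (21): add — endpoints in different components.
The 6th edge added is T X.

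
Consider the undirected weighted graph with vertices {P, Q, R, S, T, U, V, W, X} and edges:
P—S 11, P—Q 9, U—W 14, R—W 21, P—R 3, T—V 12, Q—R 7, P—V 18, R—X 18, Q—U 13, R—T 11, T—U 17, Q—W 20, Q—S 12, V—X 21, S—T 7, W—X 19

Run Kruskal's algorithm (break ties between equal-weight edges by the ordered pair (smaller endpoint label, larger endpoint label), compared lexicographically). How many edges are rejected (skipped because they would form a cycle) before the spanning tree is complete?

5

Kruskal: consider edges lightest-first.
P—R (3): add — endpoints in different components.
Q—R (7): add — endpoints in different components.
S—T (7): add — endpoints in different components.
P—Q (9): skip — P and Q already connected.
P—S (11): add — endpoints in different components.
R—T (11): skip — R and T already connected.
Q—S (12): skip — Q and S already connected.
T—V (12): add — endpoints in different components.
Q—U (13): add — endpoints in different components.
U—W (14): add — endpoints in different components.
T—U (17): skip — T and U already connected.
P—V (18): skip — P and V already connected.
R—X (18): add — endpoints in different components.
Edges rejected before the tree was complete: 5.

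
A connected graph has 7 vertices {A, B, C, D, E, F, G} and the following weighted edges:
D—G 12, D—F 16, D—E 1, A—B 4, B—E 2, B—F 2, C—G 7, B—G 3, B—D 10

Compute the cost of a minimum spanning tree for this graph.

19

Sort edges by weight, then run Kruskal:
D—E (1): add — endpoints in different components.
B—E (2): add — endpoints in different components.
B—F (2): add — endpoints in different components.
B—G (3): add — endpoints in different components.
A—B (4): add — endpoints in different components.
C—G (7): add — endpoints in different components.
MST edges: D—E, B—E, B—F, B—G, A—B, C—G; total weight 1+2+2+3+4+7 = 19.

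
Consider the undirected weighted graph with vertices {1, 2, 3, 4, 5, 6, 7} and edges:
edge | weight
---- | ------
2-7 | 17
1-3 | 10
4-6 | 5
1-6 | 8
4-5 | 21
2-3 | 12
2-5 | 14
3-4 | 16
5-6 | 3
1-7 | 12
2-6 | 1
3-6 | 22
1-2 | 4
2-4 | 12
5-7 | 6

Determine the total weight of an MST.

Grow the tree from 2 using Prim:
Step 1: cheapest edge leaving the tree is 2-6 (1); add 6.
Step 2: cheapest edge leaving the tree is 5-6 (3); add 5.
Step 3: cheapest edge leaving the tree is 1-2 (4); add 1.
Step 4: cheapest edge leaving the tree is 4-6 (5); add 4.
Step 5: cheapest edge leaving the tree is 5-7 (6); add 7.
Step 6: cheapest edge leaving the tree is 1-3 (10); add 3.
MST edges: 2-6, 5-6, 1-2, 4-6, 5-7, 1-3; total weight 1+3+4+5+6+10 = 29.

29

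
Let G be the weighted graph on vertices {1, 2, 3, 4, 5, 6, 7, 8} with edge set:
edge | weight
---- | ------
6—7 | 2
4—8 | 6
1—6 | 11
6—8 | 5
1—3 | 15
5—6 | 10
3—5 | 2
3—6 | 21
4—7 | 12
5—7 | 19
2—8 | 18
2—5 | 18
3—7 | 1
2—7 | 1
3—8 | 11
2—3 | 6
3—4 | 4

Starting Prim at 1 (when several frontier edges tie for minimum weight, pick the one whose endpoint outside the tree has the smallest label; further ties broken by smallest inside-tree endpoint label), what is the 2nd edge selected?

Grow the tree from 1 using Prim:
Step 1: cheapest edge leaving the tree is 1—6 (11); add 6.
Step 2: cheapest edge leaving the tree is 6—7 (2); add 7.
Step 3: cheapest edge leaving the tree is 2—7 (1); add 2.
Step 4: cheapest edge leaving the tree is 3—7 (1); add 3.
Step 5: cheapest edge leaving the tree is 3—5 (2); add 5.
Step 6: cheapest edge leaving the tree is 3—4 (4); add 4.
Step 7: cheapest edge leaving the tree is 6—8 (5); add 8.
The 2nd edge added is 6—7.

6-7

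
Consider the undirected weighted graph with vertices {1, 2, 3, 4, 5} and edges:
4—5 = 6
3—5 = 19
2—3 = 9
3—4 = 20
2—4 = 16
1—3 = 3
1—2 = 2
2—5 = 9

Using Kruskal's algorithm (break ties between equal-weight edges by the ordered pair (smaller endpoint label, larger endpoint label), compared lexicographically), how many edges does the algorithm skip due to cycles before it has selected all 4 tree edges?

1

Kruskal's algorithm — process edges by increasing weight (ties by edge label):
1—2 (2): add — endpoints in different components.
1—3 (3): add — endpoints in different components.
4—5 (6): add — endpoints in different components.
2—3 (9): skip — 2 and 3 already connected.
2—5 (9): add — endpoints in different components.
Edges rejected before the tree was complete: 1.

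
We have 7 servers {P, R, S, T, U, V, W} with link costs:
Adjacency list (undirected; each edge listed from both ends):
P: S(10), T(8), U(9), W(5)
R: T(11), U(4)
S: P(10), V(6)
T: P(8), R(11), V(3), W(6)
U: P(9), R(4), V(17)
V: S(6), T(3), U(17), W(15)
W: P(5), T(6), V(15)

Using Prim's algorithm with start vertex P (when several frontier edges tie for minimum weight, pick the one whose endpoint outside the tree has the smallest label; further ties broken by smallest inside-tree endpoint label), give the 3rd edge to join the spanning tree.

T-V

Prim's algorithm from P:
Step 1: frontier [P–W 5, P–T 8, P–U 9, P–S 10] → take P–W (5); add W.
Step 2: frontier [P–T 8, P–U 9, P–S 10, T–W 6, V–W 15] → take T–W (6); add T.
Step 3: frontier [P–U 9, P–S 10, T–V 3, R–T 11, V–W 15] → take T–V (3); add V.
Step 4: frontier [P–U 9, P–S 10, R–T 11, S–V 6, U–V 17] → take S–V (6); add S.
Step 5: frontier [P–U 9, R–T 11, U–V 17] → take P–U (9); add U.
Step 6: frontier [R–T 11, R–U 4] → take R–U (4); add R.
The 3rd edge added is T–V.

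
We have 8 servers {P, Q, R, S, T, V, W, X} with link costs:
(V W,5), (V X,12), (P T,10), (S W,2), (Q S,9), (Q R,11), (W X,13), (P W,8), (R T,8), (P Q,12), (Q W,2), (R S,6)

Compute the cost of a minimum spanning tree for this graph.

43

Prim, starting at V.
Step 1: cheapest edge leaving the tree is V W (5); add W.
Step 2: cheapest edge leaving the tree is Q W (2); add Q.
Step 3: cheapest edge leaving the tree is S W (2); add S.
Step 4: cheapest edge leaving the tree is R S (6); add R.
Step 5: cheapest edge leaving the tree is P W (8); add P.
Step 6: cheapest edge leaving the tree is R T (8); add T.
Step 7: cheapest edge leaving the tree is V X (12); add X.
MST edges: V W, Q W, S W, R S, P W, R T, V X; total weight 5+2+2+6+8+8+12 = 43.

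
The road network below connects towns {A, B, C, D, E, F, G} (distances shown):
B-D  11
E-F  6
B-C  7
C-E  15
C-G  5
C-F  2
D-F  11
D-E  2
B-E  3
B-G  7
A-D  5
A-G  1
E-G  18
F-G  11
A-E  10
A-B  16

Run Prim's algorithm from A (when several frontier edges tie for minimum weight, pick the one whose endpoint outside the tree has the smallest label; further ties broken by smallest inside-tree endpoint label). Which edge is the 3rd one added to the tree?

C-F

Grow the tree from A using Prim:
Step 1: cheapest edge leaving the tree is A-G (1); add G.
Step 2: cheapest edge leaving the tree is C-G (5); add C.
Step 3: cheapest edge leaving the tree is C-F (2); add F.
Step 4: cheapest edge leaving the tree is A-D (5); add D.
Step 5: cheapest edge leaving the tree is D-E (2); add E.
Step 6: cheapest edge leaving the tree is B-E (3); add B.
The 3rd edge added is C-F.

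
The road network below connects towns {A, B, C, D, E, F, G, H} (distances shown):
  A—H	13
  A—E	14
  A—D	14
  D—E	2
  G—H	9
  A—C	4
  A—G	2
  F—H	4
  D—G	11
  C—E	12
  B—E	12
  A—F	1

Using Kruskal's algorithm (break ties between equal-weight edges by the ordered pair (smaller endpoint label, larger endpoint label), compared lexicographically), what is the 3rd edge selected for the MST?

Sort edges by weight, then run Kruskal:
A—F (1): add — endpoints in different components.
A—G (2): add — endpoints in different components.
D—E (2): add — endpoints in different components.
A—C (4): add — endpoints in different components.
F—H (4): add — endpoints in different components.
G—H (9): skip — G and H already connected.
D—G (11): add — endpoints in different components.
B—E (12): add — endpoints in different components.
The 3rd edge added is D—E.

D-E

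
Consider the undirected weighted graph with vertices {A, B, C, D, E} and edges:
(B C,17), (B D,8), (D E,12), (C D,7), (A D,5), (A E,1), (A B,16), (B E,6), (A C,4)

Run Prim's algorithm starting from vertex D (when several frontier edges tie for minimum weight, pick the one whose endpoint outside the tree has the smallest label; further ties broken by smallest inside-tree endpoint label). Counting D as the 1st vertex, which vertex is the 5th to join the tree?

B

Prim's algorithm from D:
Step 1: frontier [A D 5, C D 7, B D 8, D E 12] → take A D (5); add A.
Step 2: frontier [A E 1, A C 4, A B 16, C D 7, B D 8, D E 12] → take A E (1); add E.
Step 3: frontier [A C 4, A B 16, C D 7, B D 8, B E 6] → take A C (4); add C.
Step 4: frontier [A B 16, B C 17, B D 8, B E 6] → take B E (6); add B.
Vertex order: D, A, E, C, B. The 5th vertex is B.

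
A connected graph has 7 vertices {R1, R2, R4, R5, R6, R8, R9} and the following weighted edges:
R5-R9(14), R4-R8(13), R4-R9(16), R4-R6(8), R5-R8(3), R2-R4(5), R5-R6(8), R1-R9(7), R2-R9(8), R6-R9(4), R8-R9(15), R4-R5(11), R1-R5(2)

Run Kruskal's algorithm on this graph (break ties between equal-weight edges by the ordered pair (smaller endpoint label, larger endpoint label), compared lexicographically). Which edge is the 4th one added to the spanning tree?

R2-R4

Sort edges by weight, then run Kruskal:
R1-R5 (2): add. Components now {R1,R5} {R9} {R4} {R6} {R2} {R8}
R5-R8 (3): add. Components now {R1,R5,R8} {R9} {R4} {R6} {R2}
R6-R9 (4): add. Components now {R1,R5,R8} {R6,R9} {R4} {R2}
R2-R4 (5): add. Components now {R1,R5,R8} {R6,R9} {R2,R4}
R1-R9 (7): add. Components now {R1,R5,R6,R8,R9} {R2,R4}
R2-R9 (8): add. Components now {R1,R2,R4,R5,R6,R8,R9}
The 4th edge added is R2-R4.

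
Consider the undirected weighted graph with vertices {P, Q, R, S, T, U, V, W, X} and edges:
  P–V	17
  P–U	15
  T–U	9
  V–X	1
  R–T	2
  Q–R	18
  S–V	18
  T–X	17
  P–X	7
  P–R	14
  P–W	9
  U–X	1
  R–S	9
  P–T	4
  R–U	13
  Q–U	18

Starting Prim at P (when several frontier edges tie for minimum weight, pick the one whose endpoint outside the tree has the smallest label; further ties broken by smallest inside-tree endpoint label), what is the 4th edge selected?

Prim, starting at P.
Step 1: cheapest edge leaving the tree is P–T (4); add T.
Step 2: cheapest edge leaving the tree is R–T (2); add R.
Step 3: cheapest edge leaving the tree is P–X (7); add X.
Step 4: cheapest edge leaving the tree is U–X (1); add U.
Step 5: cheapest edge leaving the tree is V–X (1); add V.
Step 6: cheapest edge leaving the tree is R–S (9); add S.
Step 7: cheapest edge leaving the tree is P–W (9); add W.
Step 8: cheapest edge leaving the tree is Q–R (18); add Q.
The 4th edge added is U–X.

U-X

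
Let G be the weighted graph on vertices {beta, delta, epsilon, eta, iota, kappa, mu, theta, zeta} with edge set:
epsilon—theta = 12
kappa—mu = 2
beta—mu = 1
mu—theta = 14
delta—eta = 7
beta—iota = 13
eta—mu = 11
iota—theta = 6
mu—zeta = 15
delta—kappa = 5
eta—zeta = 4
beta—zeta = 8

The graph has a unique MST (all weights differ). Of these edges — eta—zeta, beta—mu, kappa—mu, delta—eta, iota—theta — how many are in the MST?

Kruskal: consider edges lightest-first.
beta—mu (1): add — endpoints in different components.
kappa—mu (2): add — endpoints in different components.
eta—zeta (4): add — endpoints in different components.
delta—kappa (5): add — endpoints in different components.
iota—theta (6): add — endpoints in different components.
delta—eta (7): add — endpoints in different components.
beta—zeta (8): skip — beta and zeta already connected.
eta—mu (11): skip — eta and mu already connected.
epsilon—theta (12): add — endpoints in different components.
beta—iota (13): add — endpoints in different components.
MST edge set: {beta—mu, kappa—mu, eta—zeta, delta—kappa, iota—theta, delta—eta, epsilon—theta, beta—iota}.
Of the listed edges, {eta—zeta, beta—mu, kappa—mu, delta—eta, iota—theta} are in the MST → 5.

5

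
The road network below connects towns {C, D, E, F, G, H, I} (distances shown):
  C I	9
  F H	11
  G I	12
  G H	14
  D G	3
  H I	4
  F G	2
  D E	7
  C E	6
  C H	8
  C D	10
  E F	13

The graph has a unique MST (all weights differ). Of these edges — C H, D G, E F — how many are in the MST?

2

Sort edges by weight, then run Kruskal:
F G (2): add. Components now {C} {D} {E} {F,G} {H} {I}
D G (3): add. Components now {C} {D,F,G} {E} {H} {I}
H I (4): add. Components now {C} {D,F,G} {E} {H,I}
C E (6): add. Components now {C,E} {D,F,G} {H,I}
D E (7): add. Components now {C,D,E,F,G} {H,I}
C H (8): add. Components now {C,D,E,F,G,H,I}
MST edge set: {F G, D G, H I, C E, D E, C H}.
Of the listed edges, {C H, D G} are in the MST → 2.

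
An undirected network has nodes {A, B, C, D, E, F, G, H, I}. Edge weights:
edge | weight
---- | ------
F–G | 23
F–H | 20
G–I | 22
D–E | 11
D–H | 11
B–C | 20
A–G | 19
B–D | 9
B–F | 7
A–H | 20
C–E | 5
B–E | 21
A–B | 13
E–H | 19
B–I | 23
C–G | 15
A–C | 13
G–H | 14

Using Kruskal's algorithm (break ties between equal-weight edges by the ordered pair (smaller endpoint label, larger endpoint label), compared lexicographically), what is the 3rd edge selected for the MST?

B-D

Kruskal's algorithm — process edges by increasing weight (ties by edge label):
C–E (5): add — endpoints in different components.
B–F (7): add — endpoints in different components.
B–D (9): add — endpoints in different components.
D–E (11): add — endpoints in different components.
D–H (11): add — endpoints in different components.
A–B (13): add — endpoints in different components.
A–C (13): skip — A and C already connected.
G–H (14): add — endpoints in different components.
C–G (15): skip — C and G already connected.
A–G (19): skip — A and G already connected.
E–H (19): skip — E and H already connected.
A–H (20): skip — A and H already connected.
B–C (20): skip — B and C already connected.
F–H (20): skip — F and H already connected.
B–E (21): skip — B and E already connected.
G–I (22): add — endpoints in different components.
The 3rd edge added is B–D.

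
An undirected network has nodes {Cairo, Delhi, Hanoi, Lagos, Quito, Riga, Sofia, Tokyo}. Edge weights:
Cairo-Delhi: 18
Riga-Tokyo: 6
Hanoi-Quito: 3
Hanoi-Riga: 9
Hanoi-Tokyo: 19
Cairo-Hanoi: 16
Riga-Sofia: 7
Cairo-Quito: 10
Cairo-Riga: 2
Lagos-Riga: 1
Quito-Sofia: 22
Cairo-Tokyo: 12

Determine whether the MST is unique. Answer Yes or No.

Yes

Sort edges by weight, then run Kruskal:
Lagos-Riga (1): add — endpoints in different components.
Cairo-Riga (2): add — endpoints in different components.
Hanoi-Quito (3): add — endpoints in different components.
Riga-Tokyo (6): add — endpoints in different components.
Riga-Sofia (7): add — endpoints in different components.
Hanoi-Riga (9): add — endpoints in different components.
Cairo-Quito (10): skip — Cairo and Quito already connected.
Cairo-Tokyo (12): skip — Cairo and Tokyo already connected.
Cairo-Hanoi (16): skip — Cairo and Hanoi already connected.
Cairo-Delhi (18): add — endpoints in different components.
Every non-tree edge has weight strictly greater than the heaviest edge on the tree path between its endpoints, so the MST is unique.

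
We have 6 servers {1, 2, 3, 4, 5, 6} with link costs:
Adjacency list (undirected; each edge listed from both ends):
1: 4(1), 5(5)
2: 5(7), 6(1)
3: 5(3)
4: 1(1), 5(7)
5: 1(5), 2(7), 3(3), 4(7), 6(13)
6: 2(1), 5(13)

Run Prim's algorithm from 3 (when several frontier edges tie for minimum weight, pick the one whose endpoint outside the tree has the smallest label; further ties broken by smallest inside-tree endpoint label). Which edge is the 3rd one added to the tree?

Prim, starting at 3.
Step 1: frontier [3–5 3] → take 3–5 (3); add 5.
Step 2: frontier [1–5 5, 2–5 7, 4–5 7, 5–6 13] → take 1–5 (5); add 1.
Step 3: frontier [1–4 1, 2–5 7, 4–5 7, 5–6 13] → take 1–4 (1); add 4.
Step 4: frontier [2–5 7, 5–6 13] → take 2–5 (7); add 2.
Step 5: frontier [2–6 1, 5–6 13] → take 2–6 (1); add 6.
The 3rd edge added is 1–4.

1-4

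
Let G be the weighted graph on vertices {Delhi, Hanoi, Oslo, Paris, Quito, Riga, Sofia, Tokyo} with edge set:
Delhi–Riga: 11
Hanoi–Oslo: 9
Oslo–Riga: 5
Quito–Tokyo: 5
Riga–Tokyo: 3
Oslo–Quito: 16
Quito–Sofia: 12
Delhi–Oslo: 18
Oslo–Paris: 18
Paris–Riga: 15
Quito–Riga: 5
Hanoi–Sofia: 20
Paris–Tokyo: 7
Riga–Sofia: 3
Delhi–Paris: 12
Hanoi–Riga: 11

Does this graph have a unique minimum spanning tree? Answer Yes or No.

No

Kruskal's algorithm — process edges by increasing weight (ties by edge label):
Riga–Sofia (3): add — endpoints in different components.
Riga–Tokyo (3): add — endpoints in different components.
Oslo–Riga (5): add — endpoints in different components.
Quito–Riga (5): add — endpoints in different components.
Quito–Tokyo (5): skip — Quito and Tokyo already connected.
Paris–Tokyo (7): add — endpoints in different components.
Hanoi–Oslo (9): add — endpoints in different components.
Delhi–Riga (11): add — endpoints in different components.
Non-tree edge Quito–Tokyo has weight 5, equal to the heaviest edge on its tree cycle — swapping gives another MST of the same weight. Not unique.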